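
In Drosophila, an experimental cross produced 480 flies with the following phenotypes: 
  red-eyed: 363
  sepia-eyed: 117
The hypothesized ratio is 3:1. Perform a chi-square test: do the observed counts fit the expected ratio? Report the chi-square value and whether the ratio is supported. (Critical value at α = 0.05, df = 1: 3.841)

Total ratio parts = 4. Expected numbers out of 480:
  red-eyed: 480 × 3/4 = 360
  sepia-eyed: 480 × 1/4 = 120
χ² = Σ (O − E)² / E
  red-eyed: (363 − 360)² / 360 = 0.0250
  sepia-eyed: (117 − 120)² / 120 = 0.0750
χ² = 0.0250 + 0.0750 = 0.100
Degrees of freedom = 2 − 1 = 1; critical value at α = 0.05 is 3.841.
Since 0.100 < 3.841, we fail to reject the null hypothesis — the data are consistent with the 3:1 ratio.

0.100; consistent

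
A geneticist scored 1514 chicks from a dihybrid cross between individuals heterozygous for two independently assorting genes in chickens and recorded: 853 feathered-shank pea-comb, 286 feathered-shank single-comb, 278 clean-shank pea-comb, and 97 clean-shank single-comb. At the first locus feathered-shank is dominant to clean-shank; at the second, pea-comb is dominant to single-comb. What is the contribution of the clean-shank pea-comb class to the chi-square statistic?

A dihybrid F₂ with independent assortment and complete dominance at both loci gives a 9:3:3:1 phenotypic ratio.
Total ratio parts = 16. Expected numbers out of 1514:
  feathered-shank pea-comb: 1514 × 9/16 = 851.625
  feathered-shank single-comb: 1514 × 3/16 = 283.875
  clean-shank pea-comb: 1514 × 3/16 = 283.875
  clean-shank single-comb: 1514 × 1/16 = 94.625
Contribution of clean-shank pea-comb: (278 − 283.875)² / 283.875 = 0.1216

0.122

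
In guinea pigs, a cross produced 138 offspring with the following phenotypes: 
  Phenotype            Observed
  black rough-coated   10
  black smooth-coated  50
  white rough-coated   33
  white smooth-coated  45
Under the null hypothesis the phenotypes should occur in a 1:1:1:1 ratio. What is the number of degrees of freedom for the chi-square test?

3

A goodness-of-fit test with 4 phenotype classes has df = 4 − 1 = 3.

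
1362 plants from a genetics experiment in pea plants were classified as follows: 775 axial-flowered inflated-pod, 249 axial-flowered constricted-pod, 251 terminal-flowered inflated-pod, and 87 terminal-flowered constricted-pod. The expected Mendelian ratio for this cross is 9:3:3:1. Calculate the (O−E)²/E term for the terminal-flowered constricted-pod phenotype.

0.041

The 9:3:3:1 ratio has 16 parts, so with N = 1362 the expected counts are:
  axial-flowered inflated-pod: 1362 × 9/16 = 766.125
  axial-flowered constricted-pod: 1362 × 3/16 = 255.375
  terminal-flowered inflated-pod: 1362 × 3/16 = 255.375
  terminal-flowered constricted-pod: 1362 × 1/16 = 85.125
Contribution of terminal-flowered constricted-pod: (87 − 85.125)² / 85.125 = 0.0413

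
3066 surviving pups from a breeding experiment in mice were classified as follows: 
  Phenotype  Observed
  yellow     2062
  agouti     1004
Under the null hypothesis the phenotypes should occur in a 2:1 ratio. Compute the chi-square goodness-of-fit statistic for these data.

0.476

Under the 2:1 hypothesis (Σ ratio = 3, N = 3066):
  yellow: 3066 × 2/3 = 2044
  agouti: 3066 × 1/3 = 1022
χ² = Σ (O − E)² / E
  yellow: (2062 − 2044)² / 2044 = 0.1585
  agouti: (1004 − 1022)² / 1022 = 0.3170
χ² = 0.1585 + 0.3170 = 0.4755 ≈ 0.476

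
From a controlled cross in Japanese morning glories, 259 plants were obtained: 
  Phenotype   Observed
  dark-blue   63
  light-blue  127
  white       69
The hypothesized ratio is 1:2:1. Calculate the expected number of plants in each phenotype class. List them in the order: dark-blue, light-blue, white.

Expected counts for N = 259 under a 1:2:1 ratio (total parts = 4):
  dark-blue: 259 × 1/4 = 64.75
  light-blue: 259 × 2/4 = 129.5
  white: 259 × 1/4 = 64.75

64.75, 129.5, 64.75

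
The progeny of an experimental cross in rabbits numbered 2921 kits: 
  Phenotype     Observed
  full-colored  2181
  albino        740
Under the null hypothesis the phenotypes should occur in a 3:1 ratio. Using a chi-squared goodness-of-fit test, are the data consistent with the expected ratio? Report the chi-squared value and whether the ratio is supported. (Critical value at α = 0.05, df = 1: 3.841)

0.174; consistent

The 3:1 ratio has 4 parts, so with N = 2921 the expected counts are:
  full-colored: 2921 × 3/4 = 2190.75
  albino: 2921 × 1/4 = 730.25
χ² = Σ (O − E)² / E
  full-colored: (2181 − 2190.75)² / 2190.75 = 0.0434
  albino: (740 − 730.25)² / 730.25 = 0.1302
χ² = 0.0434 + 0.1302 = 0.1736 ≈ 0.174
Degrees of freedom = 2 − 1 = 1; critical value at α = 0.05 is 3.841.
Since 0.174 < 3.841, we fail to reject the null hypothesis — the data are consistent with the 3:1 ratio.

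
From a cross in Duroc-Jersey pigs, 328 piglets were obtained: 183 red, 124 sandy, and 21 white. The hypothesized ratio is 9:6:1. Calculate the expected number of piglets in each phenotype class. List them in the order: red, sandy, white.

The 9:6:1 ratio has 16 parts, so with N = 328 the expected counts are:
  red: 328 × 9/16 = 184.5
  sandy: 328 × 6/16 = 123
  white: 328 × 1/16 = 20.5

184.5, 123, 20.5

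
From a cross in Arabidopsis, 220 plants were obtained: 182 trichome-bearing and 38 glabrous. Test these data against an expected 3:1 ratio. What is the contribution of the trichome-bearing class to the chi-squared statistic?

1.752

Total ratio parts = 4. Expected numbers out of 220:
  trichome-bearing: 220 × 3/4 = 165
  glabrous: 220 × 1/4 = 55
Contribution of trichome-bearing: (182 − 165)² / 165 = 1.7515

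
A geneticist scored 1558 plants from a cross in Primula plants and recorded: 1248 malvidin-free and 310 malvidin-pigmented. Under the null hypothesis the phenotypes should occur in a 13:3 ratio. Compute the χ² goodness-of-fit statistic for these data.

Under the 13:3 hypothesis (Σ ratio = 16, N = 1558):
  malvidin-free: 1558 × 13/16 = 1265.875
  malvidin-pigmented: 1558 × 3/16 = 292.125
χ² = Σ (O − E)² / E
  malvidin-free: (1248 − 1265.875)² / 1265.875 = 0.2524
  malvidin-pigmented: (310 − 292.125)² / 292.125 = 1.0938
χ² = 0.2524 + 1.0938 = 1.3462 ≈ 1.346

1.346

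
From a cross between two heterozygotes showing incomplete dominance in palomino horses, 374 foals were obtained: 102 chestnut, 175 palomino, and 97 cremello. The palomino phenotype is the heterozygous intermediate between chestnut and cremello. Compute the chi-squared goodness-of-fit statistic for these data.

1.674

With incomplete dominance, a heterozygote × heterozygote cross gives a 1:2:1 phenotypic ratio.
The 1:2:1 ratio has 4 parts, so with N = 374 the expected counts are:
  chestnut: 374 × 1/4 = 93.5
  palomino: 374 × 2/4 = 187
  cremello: 374 × 1/4 = 93.5
χ² = Σ (O − E)² / E
  chestnut: (102 − 93.5)² / 93.5 = 0.7727
  palomino: (175 − 187)² / 187 = 0.7701
  cremello: (97 − 93.5)² / 93.5 = 0.1310
χ² = 0.7727 + 0.7701 + 0.1310 = 1.6738 ≈ 1.674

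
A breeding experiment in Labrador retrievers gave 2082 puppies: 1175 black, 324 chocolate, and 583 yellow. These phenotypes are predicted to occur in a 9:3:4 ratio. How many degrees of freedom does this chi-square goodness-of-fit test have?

A goodness-of-fit test with 3 phenotype classes has df = 3 − 1 = 2.

2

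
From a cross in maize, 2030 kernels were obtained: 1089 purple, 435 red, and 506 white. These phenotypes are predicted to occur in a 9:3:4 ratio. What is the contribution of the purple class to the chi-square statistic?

2.448

Total ratio parts = 16. Expected numbers out of 2030:
  purple: 2030 × 9/16 = 1141.875
  red: 2030 × 3/16 = 380.625
  white: 2030 × 4/16 = 507.5
Contribution of purple: (1089 − 1141.875)² / 1141.875 = 2.4484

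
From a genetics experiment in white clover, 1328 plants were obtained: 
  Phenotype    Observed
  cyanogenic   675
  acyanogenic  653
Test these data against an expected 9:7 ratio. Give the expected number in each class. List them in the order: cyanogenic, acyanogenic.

Under the 9:7 hypothesis (Σ ratio = 16, N = 1328):
  cyanogenic: 1328 × 9/16 = 747
  acyanogenic: 1328 × 7/16 = 581

747, 581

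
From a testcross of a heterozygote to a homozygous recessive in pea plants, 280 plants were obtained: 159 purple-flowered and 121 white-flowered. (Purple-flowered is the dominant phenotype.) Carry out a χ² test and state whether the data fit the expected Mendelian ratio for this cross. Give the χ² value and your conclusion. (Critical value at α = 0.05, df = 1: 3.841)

5.157; not consistent

A testcross of a heterozygote (Aa × aa) gives a 1:1 phenotypic ratio.
Expected counts for N = 280 under a 1:1 ratio (total parts = 2):
  purple-flowered: 280 × 1/2 = 140
  white-flowered: 280 × 1/2 = 140
χ² = Σ (O − E)² / E
  purple-flowered: (159 − 140)² / 140 = 2.5786
  white-flowered: (121 − 140)² / 140 = 2.5786
χ² = 2.5786 + 2.5786 = 5.1572 ≈ 5.157
Degrees of freedom = 2 − 1 = 1; critical value at α = 0.05 is 3.841.
Since 5.157 > 3.841, we reject the null hypothesis — the data do not fit the 1:1 ratio.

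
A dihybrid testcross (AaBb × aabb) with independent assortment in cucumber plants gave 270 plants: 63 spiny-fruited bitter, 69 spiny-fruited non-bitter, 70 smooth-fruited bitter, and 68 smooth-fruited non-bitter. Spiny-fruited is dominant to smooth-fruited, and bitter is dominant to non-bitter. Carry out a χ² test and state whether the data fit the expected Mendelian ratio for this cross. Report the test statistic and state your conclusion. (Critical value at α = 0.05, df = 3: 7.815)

0.430; consistent

A dihybrid testcross with independent assortment gives a 1:1:1:1 ratio.
Total ratio parts = 4. Expected numbers out of 270:
  spiny-fruited bitter: 270 × 1/4 = 67.5
  spiny-fruited non-bitter: 270 × 1/4 = 67.5
  smooth-fruited bitter: 270 × 1/4 = 67.5
  smooth-fruited non-bitter: 270 × 1/4 = 67.5
χ² = Σ (O − E)² / E
  spiny-fruited bitter: (63 − 67.5)² / 67.5 = 0.3000
  spiny-fruited non-bitter: (69 − 67.5)² / 67.5 = 0.0333
  smooth-fruited bitter: (70 − 67.5)² / 67.5 = 0.0926
  smooth-fruited non-bitter: (68 − 67.5)² / 67.5 = 0.0037
χ² = 0.3000 + 0.0333 + 0.0926 + 0.0037 = 0.4296 ≈ 0.430
Degrees of freedom = 4 − 1 = 3; critical value at α = 0.05 is 7.815.
Since 0.430 < 7.815, we fail to reject the null hypothesis — the data are consistent with the 1:1:1:1 ratio.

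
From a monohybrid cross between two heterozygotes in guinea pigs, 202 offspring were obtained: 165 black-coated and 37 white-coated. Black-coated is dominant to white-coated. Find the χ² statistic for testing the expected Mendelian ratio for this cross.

For a monohybrid cross between heterozygotes with complete dominance, the expected phenotypic ratio is 3:1.
The 3:1 ratio has 4 parts, so with N = 202 the expected counts are:
  black-coated: 202 × 3/4 = 151.5
  white-coated: 202 × 1/4 = 50.5
χ² = Σ (O − E)² / E
  black-coated: (165 − 151.5)² / 151.5 = 1.2030
  white-coated: (37 − 50.5)² / 50.5 = 3.6089
χ² = 1.2030 + 3.6089 = 4.8119 ≈ 4.812

4.812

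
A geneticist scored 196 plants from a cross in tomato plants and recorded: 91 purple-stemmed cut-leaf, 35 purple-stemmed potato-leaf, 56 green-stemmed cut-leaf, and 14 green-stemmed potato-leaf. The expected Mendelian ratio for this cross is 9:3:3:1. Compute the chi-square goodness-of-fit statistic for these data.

Expected counts for N = 196 under a 9:3:3:1 ratio (total parts = 16):
  purple-stemmed cut-leaf: 196 × 9/16 = 110.25
  purple-stemmed potato-leaf: 196 × 3/16 = 36.75
  green-stemmed cut-leaf: 196 × 3/16 = 36.75
  green-stemmed potato-leaf: 196 × 1/16 = 12.25
χ² = Σ (O − E)² / E
  purple-stemmed cut-leaf: (91 − 110.25)² / 110.25 = 3.3611
  purple-stemmed potato-leaf: (35 − 36.75)² / 36.75 = 0.0833
  green-stemmed cut-leaf: (56 − 36.75)² / 36.75 = 10.0833
  green-stemmed potato-leaf: (14 − 12.25)² / 12.25 = 0.2500
χ² = 3.3611 + 0.0833 + 10.0833 + 0.2500 = 13.7777 ≈ 13.778

13.778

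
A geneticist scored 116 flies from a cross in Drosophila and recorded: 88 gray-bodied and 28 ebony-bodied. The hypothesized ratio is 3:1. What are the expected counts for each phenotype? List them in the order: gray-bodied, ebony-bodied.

87, 29

Under the 3:1 hypothesis (Σ ratio = 4, N = 116):
  gray-bodied: 116 × 3/4 = 87
  ebony-bodied: 116 × 1/4 = 29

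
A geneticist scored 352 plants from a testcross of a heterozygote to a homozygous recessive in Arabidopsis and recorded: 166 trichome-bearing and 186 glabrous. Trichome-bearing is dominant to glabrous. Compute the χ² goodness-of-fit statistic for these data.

1.136

A testcross of a heterozygote (Aa × aa) gives a 1:1 phenotypic ratio.
Under the 1:1 hypothesis (Σ ratio = 2, N = 352):
  trichome-bearing: 352 × 1/2 = 176
  glabrous: 352 × 1/2 = 176
χ² = Σ (O − E)² / E
  trichome-bearing: (166 − 176)² / 176 = 0.5682
  glabrous: (186 − 176)² / 176 = 0.5682
χ² = 0.5682 + 0.5682 = 1.1364 ≈ 1.136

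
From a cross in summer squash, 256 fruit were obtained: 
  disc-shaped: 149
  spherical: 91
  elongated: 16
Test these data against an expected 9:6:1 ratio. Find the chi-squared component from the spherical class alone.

Expected counts for N = 256 under a 9:6:1 ratio (total parts = 16):
  disc-shaped: 256 × 9/16 = 144
  spherical: 256 × 6/16 = 96
  elongated: 256 × 1/16 = 16
Contribution of spherical: (91 − 96)² / 96 = 0.2604

0.260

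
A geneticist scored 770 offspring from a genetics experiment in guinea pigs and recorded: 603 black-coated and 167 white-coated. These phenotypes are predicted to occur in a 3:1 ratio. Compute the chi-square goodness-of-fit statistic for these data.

Total ratio parts = 4. Expected numbers out of 770:
  black-coated: 770 × 3/4 = 577.5
  white-coated: 770 × 1/4 = 192.5
χ² = Σ (O − E)² / E
  black-coated: (603 − 577.5)² / 577.5 = 1.1260
  white-coated: (167 − 192.5)² / 192.5 = 3.3779
χ² = 1.1260 + 3.3779 = 4.5039 ≈ 4.504

4.504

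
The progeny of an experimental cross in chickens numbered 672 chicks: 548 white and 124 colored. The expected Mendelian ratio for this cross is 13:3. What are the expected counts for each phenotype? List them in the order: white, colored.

Expected counts for N = 672 under a 13:3 ratio (total parts = 16):
  white: 672 × 13/16 = 546
  colored: 672 × 3/16 = 126

546, 126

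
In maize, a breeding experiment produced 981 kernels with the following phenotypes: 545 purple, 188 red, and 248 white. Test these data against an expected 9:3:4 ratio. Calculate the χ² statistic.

0.205

The 9:3:4 ratio has 16 parts, so with N = 981 the expected counts are:
  purple: 981 × 9/16 = 551.8125
  red: 981 × 3/16 = 183.9375
  white: 981 × 4/16 = 245.25
χ² = Σ (O − E)² / E
  purple: (545 − 551.8125)² / 551.8125 = 0.0841
  red: (188 − 183.9375)² / 183.9375 = 0.0897
  white: (248 − 245.25)² / 245.25 = 0.0308
χ² = 0.0841 + 0.0897 + 0.0308 = 0.2046 ≈ 0.205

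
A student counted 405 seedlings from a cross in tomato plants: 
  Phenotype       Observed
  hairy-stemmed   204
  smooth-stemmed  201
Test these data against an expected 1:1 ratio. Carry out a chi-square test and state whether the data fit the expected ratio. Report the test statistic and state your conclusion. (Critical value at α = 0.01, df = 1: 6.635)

0.022; consistent

Under the 1:1 hypothesis (Σ ratio = 2, N = 405):
  hairy-stemmed: 405 × 1/2 = 202.5
  smooth-stemmed: 405 × 1/2 = 202.5
χ² = Σ (O − E)² / E
  hairy-stemmed: (204 − 202.5)² / 202.5 = 0.0111
  smooth-stemmed: (201 − 202.5)² / 202.5 = 0.0111
χ² = 0.0111 + 0.0111 = 0.0222 ≈ 0.022
Degrees of freedom = 2 − 1 = 1; critical value at α = 0.01 is 6.635.
Since 0.022 < 6.635, we fail to reject the null hypothesis — the data are consistent with the 1:1 ratio.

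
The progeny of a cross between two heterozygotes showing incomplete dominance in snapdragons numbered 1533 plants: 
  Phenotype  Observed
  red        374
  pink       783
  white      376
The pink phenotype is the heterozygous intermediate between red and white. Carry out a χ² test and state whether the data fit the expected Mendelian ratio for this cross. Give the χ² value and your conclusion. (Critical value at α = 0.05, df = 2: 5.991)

With incomplete dominance, a heterozygote × heterozygote cross gives a 1:2:1 phenotypic ratio.
The 1:2:1 ratio has 4 parts, so with N = 1533 the expected counts are:
  red: 1533 × 1/4 = 383.25
  pink: 1533 × 2/4 = 766.5
  white: 1533 × 1/4 = 383.25
χ² = Σ (O − E)² / E
  red: (374 − 383.25)² / 383.25 = 0.2233
  pink: (783 − 766.5)² / 766.5 = 0.3552
  white: (376 − 383.25)² / 383.25 = 0.1371
χ² = 0.2233 + 0.3552 + 0.1371 = 0.7156 ≈ 0.716
Degrees of freedom = 3 − 1 = 2; critical value at α = 0.05 is 5.991.
Since 0.716 < 5.991, we fail to reject the null hypothesis — the data are consistent with the 1:2:1 ratio.

0.716; consistent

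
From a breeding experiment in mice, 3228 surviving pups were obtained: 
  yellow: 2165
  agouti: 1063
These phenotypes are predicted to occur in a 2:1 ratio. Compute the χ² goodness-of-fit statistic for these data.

Expected counts for N = 3228 under a 2:1 ratio (total parts = 3):
  yellow: 3228 × 2/3 = 2152
  agouti: 3228 × 1/3 = 1076
χ² = Σ (O − E)² / E
  yellow: (2165 − 2152)² / 2152 = 0.0785
  agouti: (1063 − 1076)² / 1076 = 0.1571
χ² = 0.0785 + 0.1571 = 0.2356 ≈ 0.236

0.236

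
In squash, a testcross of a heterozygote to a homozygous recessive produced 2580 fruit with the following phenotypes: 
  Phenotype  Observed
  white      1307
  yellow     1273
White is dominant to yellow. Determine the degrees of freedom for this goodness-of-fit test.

1

A testcross of a heterozygote (Aa × aa) gives a 1:1 phenotypic ratio.
A goodness-of-fit test with 2 phenotype classes has df = 2 − 1 = 1.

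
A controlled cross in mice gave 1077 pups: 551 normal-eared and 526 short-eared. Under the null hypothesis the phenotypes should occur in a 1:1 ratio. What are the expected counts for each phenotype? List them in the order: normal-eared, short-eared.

538.5, 538.5

Expected counts for N = 1077 under a 1:1 ratio (total parts = 2):
  normal-eared: 1077 × 1/2 = 538.5
  short-eared: 1077 × 1/2 = 538.5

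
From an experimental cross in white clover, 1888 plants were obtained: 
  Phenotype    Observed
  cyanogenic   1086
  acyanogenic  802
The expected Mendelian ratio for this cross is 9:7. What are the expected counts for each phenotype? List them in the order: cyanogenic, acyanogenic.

Total ratio parts = 16. Expected numbers out of 1888:
  cyanogenic: 1888 × 9/16 = 1062
  acyanogenic: 1888 × 7/16 = 826

1062, 826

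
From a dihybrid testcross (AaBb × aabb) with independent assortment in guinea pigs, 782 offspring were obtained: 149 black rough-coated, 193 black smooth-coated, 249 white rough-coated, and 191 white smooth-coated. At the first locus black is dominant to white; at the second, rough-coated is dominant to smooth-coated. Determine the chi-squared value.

25.836

A dihybrid testcross with independent assortment gives a 1:1:1:1 ratio.
Expected counts for N = 782 under a 1:1:1:1 ratio (total parts = 4):
  black rough-coated: 782 × 1/4 = 195.5
  black smooth-coated: 782 × 1/4 = 195.5
  white rough-coated: 782 × 1/4 = 195.5
  white smooth-coated: 782 × 1/4 = 195.5
χ² = Σ (O − E)² / E
  black rough-coated: (149 − 195.5)² / 195.5 = 11.0601
  black smooth-coated: (193 − 195.5)² / 195.5 = 0.0320
  white rough-coated: (249 − 195.5)² / 195.5 = 14.6407
  white smooth-coated: (191 − 195.5)² / 195.5 = 0.1036
χ² = 11.0601 + 0.0320 + 14.6407 + 0.1036 = 25.8364 ≈ 25.836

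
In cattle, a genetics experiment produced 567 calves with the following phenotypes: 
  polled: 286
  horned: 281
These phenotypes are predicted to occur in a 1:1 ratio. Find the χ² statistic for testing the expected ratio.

The 1:1 ratio has 2 parts, so with N = 567 the expected counts are:
  polled: 567 × 1/2 = 283.5
  horned: 567 × 1/2 = 283.5
χ² = Σ (O − E)² / E
  polled: (286 − 283.5)² / 283.5 = 0.0220
  horned: (281 − 283.5)² / 283.5 = 0.0220
χ² = 0.0220 + 0.0220 = 0.044

0.044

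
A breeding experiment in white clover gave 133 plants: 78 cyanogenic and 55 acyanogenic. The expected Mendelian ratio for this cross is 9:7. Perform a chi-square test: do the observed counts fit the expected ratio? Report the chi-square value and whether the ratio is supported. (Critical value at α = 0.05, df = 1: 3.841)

The 9:7 ratio has 16 parts, so with N = 133 the expected counts are:
  cyanogenic: 133 × 9/16 = 74.8125
  acyanogenic: 133 × 7/16 = 58.1875
χ² = Σ (O − E)² / E
  cyanogenic: (78 − 74.8125)² / 74.8125 = 0.1358
  acyanogenic: (55 − 58.1875)² / 58.1875 = 0.1746
χ² = 0.1358 + 0.1746 = 0.3104 ≈ 0.310
Degrees of freedom = 2 − 1 = 1; critical value at α = 0.05 is 3.841.
Since 0.310 < 3.841, we fail to reject the null hypothesis — the data are consistent with the 9:7 ratio.

0.310; consistent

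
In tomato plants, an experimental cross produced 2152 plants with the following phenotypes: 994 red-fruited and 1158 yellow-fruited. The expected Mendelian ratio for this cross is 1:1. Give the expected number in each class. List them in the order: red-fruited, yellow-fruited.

The 1:1 ratio has 2 parts, so with N = 2152 the expected counts are:
  red-fruited: 2152 × 1/2 = 1076
  yellow-fruited: 2152 × 1/2 = 1076

1076, 1076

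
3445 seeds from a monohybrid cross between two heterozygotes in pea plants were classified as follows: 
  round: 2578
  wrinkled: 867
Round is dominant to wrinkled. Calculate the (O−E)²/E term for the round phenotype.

For a monohybrid cross between heterozygotes with complete dominance, the expected phenotypic ratio is 3:1.
Under the 3:1 hypothesis (Σ ratio = 4, N = 3445):
  round: 3445 × 3/4 = 2583.75
  wrinkled: 3445 × 1/4 = 861.25
Contribution of round: (2578 − 2583.75)² / 2583.75 = 0.0128

0.013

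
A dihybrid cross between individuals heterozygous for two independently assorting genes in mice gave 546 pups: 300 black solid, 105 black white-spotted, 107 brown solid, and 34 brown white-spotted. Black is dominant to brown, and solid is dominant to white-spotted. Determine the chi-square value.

0.442

A dihybrid F₂ with independent assortment and complete dominance at both loci gives a 9:3:3:1 phenotypic ratio.
Expected counts for N = 546 under a 9:3:3:1 ratio (total parts = 16):
  black solid: 546 × 9/16 = 307.125
  black white-spotted: 546 × 3/16 = 102.375
  brown solid: 546 × 3/16 = 102.375
  brown white-spotted: 546 × 1/16 = 34.125
χ² = Σ (O − E)² / E
  black solid: (300 − 307.125)² / 307.125 = 0.1653
  black white-spotted: (105 − 102.375)² / 102.375 = 0.0673
  brown solid: (107 − 102.375)² / 102.375 = 0.2089
  brown white-spotted: (34 − 34.125)² / 34.125 = 0.0005
χ² = 0.1653 + 0.0673 + 0.2089 + 0.0005 = 0.442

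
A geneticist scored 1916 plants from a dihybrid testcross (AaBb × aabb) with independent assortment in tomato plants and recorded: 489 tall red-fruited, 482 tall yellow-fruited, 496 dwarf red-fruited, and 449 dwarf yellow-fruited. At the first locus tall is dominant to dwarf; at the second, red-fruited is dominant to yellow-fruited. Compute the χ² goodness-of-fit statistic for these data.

A dihybrid testcross with independent assortment gives a 1:1:1:1 ratio.
Expected counts for N = 1916 under a 1:1:1:1 ratio (total parts = 4):
  tall red-fruited: 1916 × 1/4 = 479
  tall yellow-fruited: 1916 × 1/4 = 479
  dwarf red-fruited: 1916 × 1/4 = 479
  dwarf yellow-fruited: 1916 × 1/4 = 479
χ² = Σ (O − E)² / E
  tall red-fruited: (489 − 479)² / 479 = 0.2088
  tall yellow-fruited: (482 − 479)² / 479 = 0.0188
  dwarf red-fruited: (496 − 479)² / 479 = 0.6033
  dwarf yellow-fruited: (449 − 479)² / 479 = 1.8789
χ² = 0.2088 + 0.0188 + 0.6033 + 1.8789 = 2.7098 ≈ 2.710

2.710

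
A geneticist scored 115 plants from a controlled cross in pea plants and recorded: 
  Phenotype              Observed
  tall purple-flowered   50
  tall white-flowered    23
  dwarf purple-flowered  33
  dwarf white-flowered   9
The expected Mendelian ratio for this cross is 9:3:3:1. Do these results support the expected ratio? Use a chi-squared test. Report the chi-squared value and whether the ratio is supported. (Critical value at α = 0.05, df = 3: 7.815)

Expected counts for N = 115 under a 9:3:3:1 ratio (total parts = 16):
  tall purple-flowered: 115 × 9/16 = 64.6875
  tall white-flowered: 115 × 3/16 = 21.5625
  dwarf purple-flowered: 115 × 3/16 = 21.5625
  dwarf white-flowered: 115 × 1/16 = 7.1875
χ² = Σ (O − E)² / E
  tall purple-flowered: (50 − 64.6875)² / 64.6875 = 3.3348
  tall white-flowered: (23 − 21.5625)² / 21.5625 = 0.0958
  dwarf purple-flowered: (33 − 21.5625)² / 21.5625 = 6.0668
  dwarf white-flowered: (9 − 7.1875)² / 7.1875 = 0.4571
χ² = 3.3348 + 0.0958 + 6.0668 + 0.4571 = 9.9545 ≈ 9.955
Degrees of freedom = 4 − 1 = 3; critical value at α = 0.05 is 7.815.
Since 9.955 > 7.815, we reject the null hypothesis — the data do not fit the 9:3:3:1 ratio.

9.955; not consistent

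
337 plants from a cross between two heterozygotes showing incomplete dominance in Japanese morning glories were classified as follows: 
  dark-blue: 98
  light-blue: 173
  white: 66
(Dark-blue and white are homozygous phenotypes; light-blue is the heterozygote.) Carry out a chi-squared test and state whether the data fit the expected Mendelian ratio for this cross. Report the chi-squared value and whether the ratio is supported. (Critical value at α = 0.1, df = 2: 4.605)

With incomplete dominance, a heterozygote × heterozygote cross gives a 1:2:1 phenotypic ratio.
The 1:2:1 ratio has 4 parts, so with N = 337 the expected counts are:
  dark-blue: 337 × 1/4 = 84.25
  light-blue: 337 × 2/4 = 168.5
  white: 337 × 1/4 = 84.25
χ² = Σ (O − E)² / E
  dark-blue: (98 − 84.25)² / 84.25 = 2.2441
  light-blue: (173 − 168.5)² / 168.5 = 0.1202
  white: (66 − 84.25)² / 84.25 = 3.9533
χ² = 2.2441 + 0.1202 + 3.9533 = 6.3176 ≈ 6.318
Degrees of freedom = 3 − 1 = 2; critical value at α = 0.1 is 4.605.
Since 6.318 > 4.605, we reject the null hypothesis — the data do not fit the 1:2:1 ratio.

6.318; not consistent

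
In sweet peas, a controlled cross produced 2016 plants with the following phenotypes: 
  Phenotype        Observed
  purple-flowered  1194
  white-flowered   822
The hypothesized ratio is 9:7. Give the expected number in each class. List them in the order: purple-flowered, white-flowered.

1134, 882

Total ratio parts = 16. Expected numbers out of 2016:
  purple-flowered: 2016 × 9/16 = 1134
  white-flowered: 2016 × 7/16 = 882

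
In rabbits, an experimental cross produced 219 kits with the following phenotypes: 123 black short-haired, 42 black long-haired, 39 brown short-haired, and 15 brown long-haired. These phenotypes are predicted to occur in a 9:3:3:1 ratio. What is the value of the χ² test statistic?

Expected counts for N = 219 under a 9:3:3:1 ratio (total parts = 16):
  black short-haired: 219 × 9/16 = 123.1875
  black long-haired: 219 × 3/16 = 41.0625
  brown short-haired: 219 × 3/16 = 41.0625
  brown long-haired: 219 × 1/16 = 13.6875
χ² = Σ (O − E)² / E
  black short-haired: (123 − 123.1875)² / 123.1875 = 0.0003
  black long-haired: (42 − 41.0625)² / 41.0625 = 0.0214
  brown short-haired: (39 − 41.0625)² / 41.0625 = 0.1036
  brown long-haired: (15 − 13.6875)² / 13.6875 = 0.1259
χ² = 0.0003 + 0.0214 + 0.1036 + 0.1259 = 0.2512 ≈ 0.251

0.251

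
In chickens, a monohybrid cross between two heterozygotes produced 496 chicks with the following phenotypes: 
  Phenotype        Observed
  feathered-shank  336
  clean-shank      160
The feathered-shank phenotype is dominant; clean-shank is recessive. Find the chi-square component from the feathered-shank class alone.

3.484

For a monohybrid cross between heterozygotes with complete dominance, the expected phenotypic ratio is 3:1.
Total ratio parts = 4. Expected numbers out of 496:
  feathered-shank: 496 × 3/4 = 372
  clean-shank: 496 × 1/4 = 124
Contribution of feathered-shank: (336 − 372)² / 372 = 3.4839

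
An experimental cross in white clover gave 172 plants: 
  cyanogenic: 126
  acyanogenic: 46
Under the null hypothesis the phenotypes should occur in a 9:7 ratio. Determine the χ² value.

Expected counts for N = 172 under a 9:7 ratio (total parts = 16):
  cyanogenic: 172 × 9/16 = 96.75
  acyanogenic: 172 × 7/16 = 75.25
χ² = Σ (O − E)² / E
  cyanogenic: (126 − 96.75)² / 96.75 = 8.8430
  acyanogenic: (46 − 75.25)² / 75.25 = 11.3696
χ² = 8.8430 + 11.3696 = 20.2126 ≈ 20.213

20.213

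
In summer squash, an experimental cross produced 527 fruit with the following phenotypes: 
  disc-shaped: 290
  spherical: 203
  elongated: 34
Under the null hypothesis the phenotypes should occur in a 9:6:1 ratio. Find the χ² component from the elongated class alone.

The 9:6:1 ratio has 16 parts, so with N = 527 the expected counts are:
  disc-shaped: 527 × 9/16 = 296.4375
  spherical: 527 × 6/16 = 197.625
  elongated: 527 × 1/16 = 32.9375
Contribution of elongated: (34 − 32.9375)² / 32.9375 = 0.0343

0.034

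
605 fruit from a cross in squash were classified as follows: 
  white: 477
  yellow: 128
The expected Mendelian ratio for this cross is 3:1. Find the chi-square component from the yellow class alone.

3.574

Under the 3:1 hypothesis (Σ ratio = 4, N = 605):
  white: 605 × 3/4 = 453.75
  yellow: 605 × 1/4 = 151.25
Contribution of yellow: (128 − 151.25)² / 151.25 = 3.5740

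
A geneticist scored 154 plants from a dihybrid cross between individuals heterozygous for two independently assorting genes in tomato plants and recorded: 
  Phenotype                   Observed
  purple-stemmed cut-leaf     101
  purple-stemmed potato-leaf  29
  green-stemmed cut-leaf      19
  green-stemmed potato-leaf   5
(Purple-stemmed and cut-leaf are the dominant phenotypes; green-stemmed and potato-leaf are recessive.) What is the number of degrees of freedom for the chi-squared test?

A dihybrid F₂ with independent assortment and complete dominance at both loci gives a 9:3:3:1 phenotypic ratio.
A goodness-of-fit test with 4 phenotype classes has df = 4 − 1 = 3.

3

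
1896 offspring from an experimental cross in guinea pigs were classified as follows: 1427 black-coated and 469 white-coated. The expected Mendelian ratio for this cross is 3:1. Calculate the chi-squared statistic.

0.070

Expected counts for N = 1896 under a 3:1 ratio (total parts = 4):
  black-coated: 1896 × 3/4 = 1422
  white-coated: 1896 × 1/4 = 474
χ² = Σ (O − E)² / E
  black-coated: (1427 − 1422)² / 1422 = 0.0176
  white-coated: (469 − 474)² / 474 = 0.0527
χ² = 0.0176 + 0.0527 = 0.0703 ≈ 0.070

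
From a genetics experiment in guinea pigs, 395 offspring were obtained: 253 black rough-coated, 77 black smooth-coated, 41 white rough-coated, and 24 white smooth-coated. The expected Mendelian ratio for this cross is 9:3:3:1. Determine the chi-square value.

19.168

Total ratio parts = 16. Expected numbers out of 395:
  black rough-coated: 395 × 9/16 = 222.1875
  black smooth-coated: 395 × 3/16 = 74.0625
  white rough-coated: 395 × 3/16 = 74.0625
  white smooth-coated: 395 × 1/16 = 24.6875
χ² = Σ (O − E)² / E
  black rough-coated: (253 − 222.1875)² / 222.1875 = 4.2730
  black smooth-coated: (77 − 74.0625)² / 74.0625 = 0.1165
  white rough-coated: (41 − 74.0625)² / 74.0625 = 14.7595
  white smooth-coated: (24 − 24.6875)² / 24.6875 = 0.0191
χ² = 4.2730 + 0.1165 + 14.7595 + 0.0191 = 19.1681 ≈ 19.168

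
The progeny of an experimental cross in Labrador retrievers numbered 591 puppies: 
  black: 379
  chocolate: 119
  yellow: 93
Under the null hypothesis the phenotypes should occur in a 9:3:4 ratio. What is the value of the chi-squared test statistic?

27.415

Expected counts for N = 591 under a 9:3:4 ratio (total parts = 16):
  black: 591 × 9/16 = 332.4375
  chocolate: 591 × 3/16 = 110.8125
  yellow: 591 × 4/16 = 147.75
χ² = Σ (O − E)² / E
  black: (379 − 332.4375)² / 332.4375 = 6.5217
  chocolate: (119 − 110.8125)² / 110.8125 = 0.6049
  yellow: (93 − 147.75)² / 147.75 = 20.2881
χ² = 6.5217 + 0.6049 + 20.2881 = 27.4147 ≈ 27.415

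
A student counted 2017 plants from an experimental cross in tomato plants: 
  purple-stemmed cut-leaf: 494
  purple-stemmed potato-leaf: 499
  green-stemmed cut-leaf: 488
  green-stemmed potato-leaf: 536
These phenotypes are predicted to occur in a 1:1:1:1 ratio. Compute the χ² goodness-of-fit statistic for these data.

The 1:1:1:1 ratio has 4 parts, so with N = 2017 the expected counts are:
  purple-stemmed cut-leaf: 2017 × 1/4 = 504.25
  purple-stemmed potato-leaf: 2017 × 1/4 = 504.25
  green-stemmed cut-leaf: 2017 × 1/4 = 504.25
  green-stemmed potato-leaf: 2017 × 1/4 = 504.25
χ² = Σ (O − E)² / E
  purple-stemmed cut-leaf: (494 − 504.25)² / 504.25 = 0.2084
  purple-stemmed potato-leaf: (499 − 504.25)² / 504.25 = 0.0547
  green-stemmed cut-leaf: (488 − 504.25)² / 504.25 = 0.5237
  green-stemmed potato-leaf: (536 − 504.25)² / 504.25 = 1.9991
χ² = 0.2084 + 0.0547 + 0.5237 + 1.9991 = 2.7859 ≈ 2.786

2.786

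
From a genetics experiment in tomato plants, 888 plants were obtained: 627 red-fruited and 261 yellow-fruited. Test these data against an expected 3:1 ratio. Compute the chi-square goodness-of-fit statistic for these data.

9.135

Total ratio parts = 4. Expected numbers out of 888:
  red-fruited: 888 × 3/4 = 666
  yellow-fruited: 888 × 1/4 = 222
χ² = Σ (O − E)² / E
  red-fruited: (627 − 666)² / 666 = 2.2838
  yellow-fruited: (261 − 222)² / 222 = 6.8514
χ² = 2.2838 + 6.8514 = 9.1352 ≈ 9.135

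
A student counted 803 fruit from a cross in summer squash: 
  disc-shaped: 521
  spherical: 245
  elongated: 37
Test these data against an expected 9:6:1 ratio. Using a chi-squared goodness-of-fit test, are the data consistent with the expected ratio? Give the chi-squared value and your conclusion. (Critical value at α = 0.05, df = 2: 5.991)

Expected counts for N = 803 under a 9:6:1 ratio (total parts = 16):
  disc-shaped: 803 × 9/16 = 451.6875
  spherical: 803 × 6/16 = 301.125
  elongated: 803 × 1/16 = 50.1875
χ² = Σ (O − E)² / E
  disc-shaped: (521 − 451.6875)² / 451.6875 = 10.6362
  spherical: (245 − 301.125)² / 301.125 = 10.4608
  elongated: (37 − 50.1875)² / 50.1875 = 3.4652
χ² = 10.6362 + 10.4608 + 3.4652 = 24.5622 ≈ 24.562
Degrees of freedom = 3 − 1 = 2; critical value at α = 0.05 is 5.991.
Since 24.562 > 5.991, we reject the null hypothesis — the data do not fit the 9:6:1 ratio.

24.562; not consistent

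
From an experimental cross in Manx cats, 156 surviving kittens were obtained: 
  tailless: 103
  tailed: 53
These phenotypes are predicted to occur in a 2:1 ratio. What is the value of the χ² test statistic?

0.029

The 2:1 ratio has 3 parts, so with N = 156 the expected counts are:
  tailless: 156 × 2/3 = 104
  tailed: 156 × 1/3 = 52
χ² = Σ (O − E)² / E
  tailless: (103 − 104)² / 104 = 0.0096
  tailed: (53 − 52)² / 52 = 0.0192
χ² = 0.0096 + 0.0192 = 0.0288 ≈ 0.029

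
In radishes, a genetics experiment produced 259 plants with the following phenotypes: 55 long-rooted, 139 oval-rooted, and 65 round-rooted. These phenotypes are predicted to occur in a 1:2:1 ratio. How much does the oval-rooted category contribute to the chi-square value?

Under the 1:2:1 hypothesis (Σ ratio = 4, N = 259):
  long-rooted: 259 × 1/4 = 64.75
  oval-rooted: 259 × 2/4 = 129.5
  round-rooted: 259 × 1/4 = 64.75
Contribution of oval-rooted: (139 − 129.5)² / 129.5 = 0.6969

0.697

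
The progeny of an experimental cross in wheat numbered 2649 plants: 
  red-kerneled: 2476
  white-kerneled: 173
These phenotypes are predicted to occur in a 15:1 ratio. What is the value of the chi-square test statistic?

0.356

Total ratio parts = 16. Expected numbers out of 2649:
  red-kerneled: 2649 × 15/16 = 2483.4375
  white-kerneled: 2649 × 1/16 = 165.5625
χ² = Σ (O − E)² / E
  red-kerneled: (2476 − 2483.4375)² / 2483.4375 = 0.0223
  white-kerneled: (173 − 165.5625)² / 165.5625 = 0.3341
χ² = 0.0223 + 0.3341 = 0.3564 ≈ 0.356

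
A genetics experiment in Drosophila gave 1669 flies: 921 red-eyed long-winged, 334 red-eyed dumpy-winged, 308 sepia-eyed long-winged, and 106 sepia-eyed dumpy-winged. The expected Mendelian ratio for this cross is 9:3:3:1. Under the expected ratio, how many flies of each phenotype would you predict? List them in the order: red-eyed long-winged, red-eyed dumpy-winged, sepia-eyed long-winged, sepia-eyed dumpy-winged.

Expected counts for N = 1669 under a 9:3:3:1 ratio (total parts = 16):
  red-eyed long-winged: 1669 × 9/16 = 938.8125
  red-eyed dumpy-winged: 1669 × 3/16 = 312.9375
  sepia-eyed long-winged: 1669 × 3/16 = 312.9375
  sepia-eyed dumpy-winged: 1669 × 1/16 = 104.3125

938.8125, 312.9375, 312.9375, 104.3125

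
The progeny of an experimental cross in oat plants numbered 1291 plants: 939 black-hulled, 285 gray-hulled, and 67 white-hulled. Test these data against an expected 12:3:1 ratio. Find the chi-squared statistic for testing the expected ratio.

The 12:3:1 ratio has 16 parts, so with N = 1291 the expected counts are:
  black-hulled: 1291 × 12/16 = 968.25
  gray-hulled: 1291 × 3/16 = 242.0625
  white-hulled: 1291 × 1/16 = 80.6875
χ² = Σ (O − E)² / E
  black-hulled: (939 − 968.25)² / 968.25 = 0.8836
  gray-hulled: (285 − 242.0625)² / 242.0625 = 7.6163
  white-hulled: (67 − 80.6875)² / 80.6875 = 2.3219
χ² = 0.8836 + 7.6163 + 2.3219 = 10.8218 ≈ 10.822

10.822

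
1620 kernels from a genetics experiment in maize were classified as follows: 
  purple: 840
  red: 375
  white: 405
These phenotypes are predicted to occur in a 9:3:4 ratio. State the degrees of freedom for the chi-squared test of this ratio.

A goodness-of-fit test with 3 phenotype classes has df = 3 − 1 = 2.

2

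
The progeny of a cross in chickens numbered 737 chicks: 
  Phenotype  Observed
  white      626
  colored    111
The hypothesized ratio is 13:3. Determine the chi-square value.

Total ratio parts = 16. Expected numbers out of 737:
  white: 737 × 13/16 = 598.8125
  colored: 737 × 3/16 = 138.1875
χ² = Σ (O − E)² / E
  white: (626 − 598.8125)² / 598.8125 = 1.2344
  colored: (111 − 138.1875)² / 138.1875 = 5.3490
χ² = 1.2344 + 5.3490 = 6.5834 ≈ 6.583

6.583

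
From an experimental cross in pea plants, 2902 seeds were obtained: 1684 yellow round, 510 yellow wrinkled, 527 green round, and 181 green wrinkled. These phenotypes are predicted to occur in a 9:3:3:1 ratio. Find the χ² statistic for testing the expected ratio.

Under the 9:3:3:1 hypothesis (Σ ratio = 16, N = 2902):
  yellow round: 2902 × 9/16 = 1632.375
  yellow wrinkled: 2902 × 3/16 = 544.125
  green round: 2902 × 3/16 = 544.125
  green wrinkled: 2902 × 1/16 = 181.375
χ² = Σ (O − E)² / E
  yellow round: (1684 − 1632.375)² / 1632.375 = 1.6327
  yellow wrinkled: (510 − 544.125)² / 544.125 = 2.1402
  green round: (527 − 544.125)² / 544.125 = 0.5390
  green wrinkled: (181 − 181.375)² / 181.375 = 0.0008
χ² = 1.6327 + 2.1402 + 0.5390 + 0.0008 = 4.3127 ≈ 4.313

4.313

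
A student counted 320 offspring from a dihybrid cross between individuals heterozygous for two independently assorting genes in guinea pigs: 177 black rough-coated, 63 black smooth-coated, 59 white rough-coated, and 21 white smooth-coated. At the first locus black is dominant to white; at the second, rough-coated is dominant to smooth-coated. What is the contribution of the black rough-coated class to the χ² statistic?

0.050

A dihybrid F₂ with independent assortment and complete dominance at both loci gives a 9:3:3:1 phenotypic ratio.
Expected counts for N = 320 under a 9:3:3:1 ratio (total parts = 16):
  black rough-coated: 320 × 9/16 = 180
  black smooth-coated: 320 × 3/16 = 60
  white rough-coated: 320 × 3/16 = 60
  white smooth-coated: 320 × 1/16 = 20
Contribution of black rough-coated: (177 − 180)² / 180 = 0.0500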